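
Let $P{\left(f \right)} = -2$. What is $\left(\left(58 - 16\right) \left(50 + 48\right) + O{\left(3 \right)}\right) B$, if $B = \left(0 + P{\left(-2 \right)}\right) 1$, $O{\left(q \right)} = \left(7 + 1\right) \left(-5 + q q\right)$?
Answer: $-8296$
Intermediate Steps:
$O{\left(q \right)} = -40 + 8 q^{2}$ ($O{\left(q \right)} = 8 \left(-5 + q^{2}\right) = -40 + 8 q^{2}$)
$B = -2$ ($B = \left(0 - 2\right) 1 = \left(-2\right) 1 = -2$)
$\left(\left(58 - 16\right) \left(50 + 48\right) + O{\left(3 \right)}\right) B = \left(\left(58 - 16\right) \left(50 + 48\right) - \left(40 - 8 \cdot 3^{2}\right)\right) \left(-2\right) = \left(42 \cdot 98 + \left(-40 + 8 \cdot 9\right)\right) \left(-2\right) = \left(4116 + \left(-40 + 72\right)\right) \left(-2\right) = \left(4116 + 32\right) \left(-2\right) = 4148 \left(-2\right) = -8296$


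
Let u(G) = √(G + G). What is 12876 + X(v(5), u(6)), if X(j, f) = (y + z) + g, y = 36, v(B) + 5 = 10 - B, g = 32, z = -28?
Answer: 12916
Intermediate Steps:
v(B) = 5 - B (v(B) = -5 + (10 - B) = 5 - B)
u(G) = √2*√G (u(G) = √(2*G) = √2*√G)
X(j, f) = 40 (X(j, f) = (36 - 28) + 32 = 8 + 32 = 40)
12876 + X(v(5), u(6)) = 12876 + 40 = 12916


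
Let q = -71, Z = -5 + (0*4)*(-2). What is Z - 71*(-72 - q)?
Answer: 66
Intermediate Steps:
Z = -5 (Z = -5 + 0*(-2) = -5 + 0 = -5)
Z - 71*(-72 - q) = -5 - 71*(-72 - 1*(-71)) = -5 - 71*(-72 + 71) = -5 - 71*(-1) = -5 + 71 = 66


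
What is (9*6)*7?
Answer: 378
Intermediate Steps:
(9*6)*7 = 54*7 = 378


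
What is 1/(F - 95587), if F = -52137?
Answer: -1/147724 ≈ -6.7694e-6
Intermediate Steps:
1/(F - 95587) = 1/(-52137 - 95587) = 1/(-147724) = -1/147724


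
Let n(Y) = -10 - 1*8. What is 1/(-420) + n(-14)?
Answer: -7561/420 ≈ -18.002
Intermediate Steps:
n(Y) = -18 (n(Y) = -10 - 8 = -18)
1/(-420) + n(-14) = 1/(-420) - 18 = -1/420 - 18 = -7561/420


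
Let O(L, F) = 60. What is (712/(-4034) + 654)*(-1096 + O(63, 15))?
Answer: -1366237432/2017 ≈ -6.7736e+5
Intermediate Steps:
(712/(-4034) + 654)*(-1096 + O(63, 15)) = (712/(-4034) + 654)*(-1096 + 60) = (712*(-1/4034) + 654)*(-1036) = (-356/2017 + 654)*(-1036) = (1318762/2017)*(-1036) = -1366237432/2017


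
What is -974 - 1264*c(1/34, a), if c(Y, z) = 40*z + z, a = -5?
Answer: 258146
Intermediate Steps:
c(Y, z) = 41*z
-974 - 1264*c(1/34, a) = -974 - 51824*(-5) = -974 - 1264*(-205) = -974 + 259120 = 258146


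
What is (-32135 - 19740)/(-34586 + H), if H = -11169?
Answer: 10375/9151 ≈ 1.1338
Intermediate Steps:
(-32135 - 19740)/(-34586 + H) = (-32135 - 19740)/(-34586 - 11169) = -51875/(-45755) = -51875*(-1/45755) = 10375/9151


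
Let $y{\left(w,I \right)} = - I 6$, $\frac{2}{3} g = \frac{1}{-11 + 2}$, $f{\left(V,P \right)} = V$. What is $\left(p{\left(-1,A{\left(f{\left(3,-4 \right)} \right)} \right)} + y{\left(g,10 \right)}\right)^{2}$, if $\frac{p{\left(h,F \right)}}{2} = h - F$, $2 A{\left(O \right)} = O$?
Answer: $4225$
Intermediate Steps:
$A{\left(O \right)} = \frac{O}{2}$
$g = - \frac{1}{6}$ ($g = \frac{3}{2 \left(-11 + 2\right)} = \frac{3}{2 \left(-9\right)} = \frac{3}{2} \left(- \frac{1}{9}\right) = - \frac{1}{6} \approx -0.16667$)
$p{\left(h,F \right)} = - 2 F + 2 h$ ($p{\left(h,F \right)} = 2 \left(h - F\right) = - 2 F + 2 h$)
$y{\left(w,I \right)} = - 6 I$
$\left(p{\left(-1,A{\left(f{\left(3,-4 \right)} \right)} \right)} + y{\left(g,10 \right)}\right)^{2} = \left(\left(- 2 \cdot \frac{1}{2} \cdot 3 + 2 \left(-1\right)\right) - 60\right)^{2} = \left(\left(\left(-2\right) \frac{3}{2} - 2\right) - 60\right)^{2} = \left(\left(-3 - 2\right) - 60\right)^{2} = \left(-5 - 60\right)^{2} = \left(-65\right)^{2} = 4225$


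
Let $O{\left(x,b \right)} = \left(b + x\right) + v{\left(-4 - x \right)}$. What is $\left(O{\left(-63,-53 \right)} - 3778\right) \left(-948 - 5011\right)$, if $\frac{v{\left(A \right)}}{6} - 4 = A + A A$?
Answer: $-103507830$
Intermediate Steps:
$v{\left(A \right)} = 24 + 6 A + 6 A^{2}$ ($v{\left(A \right)} = 24 + 6 \left(A + A A\right) = 24 + 6 \left(A + A^{2}\right) = 24 + \left(6 A + 6 A^{2}\right) = 24 + 6 A + 6 A^{2}$)
$O{\left(x,b \right)} = b - 5 x + 6 \left(-4 - x\right)^{2}$ ($O{\left(x,b \right)} = \left(b + x\right) + \left(24 + 6 \left(-4 - x\right) + 6 \left(-4 - x\right)^{2}\right) = \left(b + x\right) + \left(24 - \left(24 + 6 x\right) + 6 \left(-4 - x\right)^{2}\right) = \left(b + x\right) - \left(- 6 \left(-4 - x\right)^{2} + 6 x\right) = b - 5 x + 6 \left(-4 - x\right)^{2}$)
$\left(O{\left(-63,-53 \right)} - 3778\right) \left(-948 - 5011\right) = \left(\left(-53 - -315 + 6 \left(4 - 63\right)^{2}\right) - 3778\right) \left(-948 - 5011\right) = \left(\left(-53 + 315 + 6 \left(-59\right)^{2}\right) - 3778\right) \left(-5959\right) = \left(\left(-53 + 315 + 6 \cdot 3481\right) - 3778\right) \left(-5959\right) = \left(\left(-53 + 315 + 20886\right) - 3778\right) \left(-5959\right) = \left(21148 - 3778\right) \left(-5959\right) = 17370 \left(-5959\right) = -103507830$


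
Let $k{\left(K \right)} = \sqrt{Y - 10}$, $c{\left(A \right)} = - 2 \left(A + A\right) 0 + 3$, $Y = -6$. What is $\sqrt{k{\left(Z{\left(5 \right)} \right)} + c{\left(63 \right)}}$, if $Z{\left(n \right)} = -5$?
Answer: $2 + i \approx 2.0 + 1.0 i$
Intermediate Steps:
$c{\left(A \right)} = 3$ ($c{\left(A \right)} = - 2 \cdot 2 A 0 + 3 = - 4 A 0 + 3 = 0 + 3 = 3$)
$k{\left(K \right)} = 4 i$ ($k{\left(K \right)} = \sqrt{-6 - 10} = \sqrt{-16} = 4 i$)
$\sqrt{k{\left(Z{\left(5 \right)} \right)} + c{\left(63 \right)}} = \sqrt{4 i + 3} = \sqrt{3 + 4 i} = 2 + i$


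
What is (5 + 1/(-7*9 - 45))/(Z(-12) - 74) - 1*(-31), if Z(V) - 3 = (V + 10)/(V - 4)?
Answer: 67643/2187 ≈ 30.930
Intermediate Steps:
Z(V) = 3 + (10 + V)/(-4 + V) (Z(V) = 3 + (V + 10)/(V - 4) = 3 + (10 + V)/(-4 + V))
(5 + 1/(-7*9 - 45))/(Z(-12) - 74) - 1*(-31) = (5 + 1/(-7*9 - 45))/(2*(-1 + 2*(-12))/(-4 - 12) - 74) - 1*(-31) = (5 + 1/(-63 - 45))/(2*(-1 - 24)/(-16) - 74) + 31 = (5 + 1/(-108))/(2*(-1/16)*(-25) - 74) + 31 = (5 - 1/108)/(25/8 - 74) + 31 = 539/(108*(-567/8)) + 31 = (539/108)*(-8/567) + 31 = -154/2187 + 31 = 67643/2187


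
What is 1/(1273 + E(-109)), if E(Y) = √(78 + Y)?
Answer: 1273/1620560 - I*√31/1620560 ≈ 0.00078553 - 3.4357e-6*I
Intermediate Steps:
1/(1273 + E(-109)) = 1/(1273 + √(78 - 109)) = 1/(1273 + √(-31)) = 1/(1273 + I*√31)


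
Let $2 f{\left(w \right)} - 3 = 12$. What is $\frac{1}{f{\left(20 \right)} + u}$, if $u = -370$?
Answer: $- \frac{2}{725} \approx -0.0027586$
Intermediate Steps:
$f{\left(w \right)} = \frac{15}{2}$ ($f{\left(w \right)} = \frac{3}{2} + \frac{1}{2} \cdot 12 = \frac{3}{2} + 6 = \frac{15}{2}$)
$\frac{1}{f{\left(20 \right)} + u} = \frac{1}{\frac{15}{2} - 370} = \frac{1}{- \frac{725}{2}} = - \frac{2}{725}$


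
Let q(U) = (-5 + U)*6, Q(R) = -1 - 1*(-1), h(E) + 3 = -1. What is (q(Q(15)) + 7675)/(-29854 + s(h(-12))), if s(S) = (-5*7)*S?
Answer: -7645/29714 ≈ -0.25729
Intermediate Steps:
h(E) = -4 (h(E) = -3 - 1 = -4)
Q(R) = 0 (Q(R) = -1 + 1 = 0)
q(U) = -30 + 6*U
s(S) = -35*S
(q(Q(15)) + 7675)/(-29854 + s(h(-12))) = ((-30 + 6*0) + 7675)/(-29854 - 35*(-4)) = ((-30 + 0) + 7675)/(-29854 + 140) = (-30 + 7675)/(-29714) = 7645*(-1/29714) = -7645/29714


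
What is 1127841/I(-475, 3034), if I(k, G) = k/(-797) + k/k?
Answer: 299629759/424 ≈ 7.0667e+5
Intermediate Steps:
I(k, G) = 1 - k/797 (I(k, G) = k*(-1/797) + 1 = -k/797 + 1 = 1 - k/797)
1127841/I(-475, 3034) = 1127841/(1 - 1/797*(-475)) = 1127841/(1 + 475/797) = 1127841/(1272/797) = 1127841*(797/1272) = 299629759/424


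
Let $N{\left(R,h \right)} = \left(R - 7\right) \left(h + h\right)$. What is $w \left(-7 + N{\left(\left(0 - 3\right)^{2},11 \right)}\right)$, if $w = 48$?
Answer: $1776$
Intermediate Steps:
$N{\left(R,h \right)} = 2 h \left(-7 + R\right)$ ($N{\left(R,h \right)} = \left(-7 + R\right) 2 h = 2 h \left(-7 + R\right)$)
$w \left(-7 + N{\left(\left(0 - 3\right)^{2},11 \right)}\right) = 48 \left(-7 + 2 \cdot 11 \left(-7 + \left(0 - 3\right)^{2}\right)\right) = 48 \left(-7 + 2 \cdot 11 \left(-7 + \left(-3\right)^{2}\right)\right) = 48 \left(-7 + 2 \cdot 11 \left(-7 + 9\right)\right) = 48 \left(-7 + 2 \cdot 11 \cdot 2\right) = 48 \left(-7 + 44\right) = 48 \cdot 37 = 1776$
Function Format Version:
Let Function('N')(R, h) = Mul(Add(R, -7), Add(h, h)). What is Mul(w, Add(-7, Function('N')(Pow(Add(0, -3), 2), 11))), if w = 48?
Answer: 1776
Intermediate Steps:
Function('N')(R, h) = Mul(2, h, Add(-7, R)) (Function('N')(R, h) = Mul(Add(-7, R), Mul(2, h)) = Mul(2, h, Add(-7, R)))
Mul(w, Add(-7, Function('N')(Pow(Add(0, -3), 2), 11))) = Mul(48, Add(-7, Mul(2, 11, Add(-7, Pow(Add(0, -3), 2))))) = Mul(48, Add(-7, Mul(2, 11, Add(-7, Pow(-3, 2))))) = Mul(48, Add(-7, Mul(2, 11, Add(-7, 9)))) = Mul(48, Add(-7, Mul(2, 11, 2))) = Mul(48, Add(-7, 44)) = Mul(48, 37) = 1776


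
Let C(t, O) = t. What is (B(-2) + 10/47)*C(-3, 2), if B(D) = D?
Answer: 252/47 ≈ 5.3617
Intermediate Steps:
(B(-2) + 10/47)*C(-3, 2) = (-2 + 10/47)*(-3) = -84/47*(-3) = 252/47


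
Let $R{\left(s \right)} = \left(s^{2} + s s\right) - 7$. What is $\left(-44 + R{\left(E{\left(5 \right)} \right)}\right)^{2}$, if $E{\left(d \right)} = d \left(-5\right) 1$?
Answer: $1437601$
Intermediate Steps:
$E{\left(d \right)} = - 5 d$ ($E{\left(d \right)} = - 5 d 1 = - 5 d$)
$R{\left(s \right)} = -7 + 2 s^{2}$ ($R{\left(s \right)} = \left(s^{2} + s^{2}\right) - 7 = 2 s^{2} - 7 = -7 + 2 s^{2}$)
$\left(-44 + R{\left(E{\left(5 \right)} \right)}\right)^{2} = \left(-44 - \left(7 - 2 \left(\left(-5\right) 5\right)^{2}\right)\right)^{2} = \left(-44 - \left(7 - 2 \left(-25\right)^{2}\right)\right)^{2} = \left(-44 + \left(-7 + 2 \cdot 625\right)\right)^{2} = \left(-44 + \left(-7 + 1250\right)\right)^{2} = \left(-44 + 1243\right)^{2} = 1199^{2} = 1437601$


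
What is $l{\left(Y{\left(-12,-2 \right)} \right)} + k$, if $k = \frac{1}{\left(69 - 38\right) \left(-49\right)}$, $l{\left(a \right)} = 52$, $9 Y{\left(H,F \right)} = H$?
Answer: $\frac{78987}{1519} \approx 51.999$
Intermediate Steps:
$Y{\left(H,F \right)} = \frac{H}{9}$
$k = - \frac{1}{1519}$ ($k = \frac{1}{31 \left(-49\right)} = \frac{1}{-1519} = - \frac{1}{1519} \approx -0.00065833$)
$l{\left(Y{\left(-12,-2 \right)} \right)} + k = 52 - \frac{1}{1519} = \frac{78987}{1519}$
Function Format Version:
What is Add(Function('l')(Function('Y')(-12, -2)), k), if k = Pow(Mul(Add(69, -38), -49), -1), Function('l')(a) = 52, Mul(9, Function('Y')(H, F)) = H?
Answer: Rational(78987, 1519) ≈ 51.999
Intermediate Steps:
Function('Y')(H, F) = Mul(Rational(1, 9), H)
k = Rational(-1, 1519) (k = Pow(Mul(31, -49), -1) = Pow(-1519, -1) = Rational(-1, 1519) ≈ -0.00065833)
Add(Function('l')(Function('Y')(-12, -2)), k) = Add(52, Rational(-1, 1519)) = Rational(78987, 1519)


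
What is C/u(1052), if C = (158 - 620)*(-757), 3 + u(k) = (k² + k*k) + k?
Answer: 49962/316351 ≈ 0.15793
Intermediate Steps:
u(k) = -3 + k + 2*k² (u(k) = -3 + ((k² + k*k) + k) = -3 + ((k² + k²) + k) = -3 + (2*k² + k) = -3 + (k + 2*k²) = -3 + k + 2*k²)
C = 349734 (C = -462*(-757) = 349734)
C/u(1052) = 349734/(-3 + 1052 + 2*1052²) = 349734/(-3 + 1052 + 2*1106704) = 349734/(-3 + 1052 + 2213408) = 349734/2214457 = 349734*(1/2214457) = 49962/316351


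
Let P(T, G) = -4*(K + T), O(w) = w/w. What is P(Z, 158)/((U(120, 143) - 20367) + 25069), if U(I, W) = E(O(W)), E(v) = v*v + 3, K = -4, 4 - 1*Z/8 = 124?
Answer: 1928/2353 ≈ 0.81938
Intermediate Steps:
Z = -960 (Z = 32 - 8*124 = 32 - 992 = -960)
O(w) = 1
P(T, G) = 16 - 4*T (P(T, G) = -4*(-4 + T) = 16 - 4*T)
E(v) = 3 + v² (E(v) = v² + 3 = 3 + v²)
U(I, W) = 4 (U(I, W) = 3 + 1² = 3 + 1 = 4)
P(Z, 158)/((U(120, 143) - 20367) + 25069) = (16 - 4*(-960))/((4 - 20367) + 25069) = (16 + 3840)/(-20363 + 25069) = 3856/4706 = 3856*(1/4706) = 1928/2353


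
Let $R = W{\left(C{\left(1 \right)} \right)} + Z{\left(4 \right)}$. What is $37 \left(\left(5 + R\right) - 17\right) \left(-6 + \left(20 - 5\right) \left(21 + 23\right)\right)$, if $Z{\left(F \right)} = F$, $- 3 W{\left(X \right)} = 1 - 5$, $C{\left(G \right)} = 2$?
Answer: $-161320$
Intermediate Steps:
$W{\left(X \right)} = \frac{4}{3}$ ($W{\left(X \right)} = - \frac{1 - 5}{3} = \left(- \frac{1}{3}\right) \left(-4\right) = \frac{4}{3}$)
$R = \frac{16}{3}$ ($R = \frac{4}{3} + 4 = \frac{16}{3} \approx 5.3333$)
$37 \left(\left(5 + R\right) - 17\right) \left(-6 + \left(20 - 5\right) \left(21 + 23\right)\right) = 37 \left(\left(5 + \frac{16}{3}\right) - 17\right) \left(-6 + \left(20 - 5\right) \left(21 + 23\right)\right) = 37 \left(\frac{31}{3} - 17\right) \left(-6 + 15 \cdot 44\right) = 37 \left(- \frac{20}{3}\right) \left(-6 + 660\right) = \left(- \frac{740}{3}\right) 654 = -161320$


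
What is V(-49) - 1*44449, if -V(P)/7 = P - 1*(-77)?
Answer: -44645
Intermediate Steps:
V(P) = -539 - 7*P (V(P) = -7*(P - 1*(-77)) = -7*(P + 77) = -7*(77 + P) = -539 - 7*P)
V(-49) - 1*44449 = (-539 - 7*(-49)) - 1*44449 = (-539 + 343) - 44449 = -196 - 44449 = -44645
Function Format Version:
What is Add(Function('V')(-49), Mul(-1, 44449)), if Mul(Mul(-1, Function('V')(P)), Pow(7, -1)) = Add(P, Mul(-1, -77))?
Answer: -44645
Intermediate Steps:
Function('V')(P) = Add(-539, Mul(-7, P)) (Function('V')(P) = Mul(-7, Add(P, Mul(-1, -77))) = Mul(-7, Add(P, 77)) = Mul(-7, Add(77, P)) = Add(-539, Mul(-7, P)))
Add(Function('V')(-49), Mul(-1, 44449)) = Add(Add(-539, Mul(-7, -49)), Mul(-1, 44449)) = Add(Add(-539, 343), -44449) = Add(-196, -44449) = -44645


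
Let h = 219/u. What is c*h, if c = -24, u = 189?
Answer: -584/21 ≈ -27.810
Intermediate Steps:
h = 73/63 (h = 219/189 = 219*(1/189) = 73/63 ≈ 1.1587)
c*h = -24*73/63 = -584/21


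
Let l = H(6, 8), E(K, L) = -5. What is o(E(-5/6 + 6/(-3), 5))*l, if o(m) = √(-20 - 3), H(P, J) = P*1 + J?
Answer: 14*I*√23 ≈ 67.142*I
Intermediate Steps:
H(P, J) = J + P (H(P, J) = P + J = J + P)
o(m) = I*√23 (o(m) = √(-23) = I*√23)
l = 14 (l = 8 + 6 = 14)
o(E(-5/6 + 6/(-3), 5))*l = (I*√23)*14 = 14*I*√23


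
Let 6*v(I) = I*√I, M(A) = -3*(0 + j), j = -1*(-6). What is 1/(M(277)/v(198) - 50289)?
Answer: -66934659/3366077066449 + 11*√22/3366077066449 ≈ -1.9885e-5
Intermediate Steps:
j = 6
M(A) = -18 (M(A) = -3*(0 + 6) = -3*6 = -18)
v(I) = I^(3/2)/6 (v(I) = (I*√I)/6 = I^(3/2)/6)
1/(M(277)/v(198) - 50289) = 1/(-18*√22/2178 - 50289) = 1/(-√22/121 - 50289) = 1/(-50289 - √22/121)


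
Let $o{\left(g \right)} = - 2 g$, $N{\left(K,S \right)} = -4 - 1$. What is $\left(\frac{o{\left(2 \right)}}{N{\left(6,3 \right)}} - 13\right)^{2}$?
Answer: $\frac{3721}{25} \approx 148.84$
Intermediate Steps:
$N{\left(K,S \right)} = -5$ ($N{\left(K,S \right)} = -4 - 1 = -5$)
$\left(\frac{o{\left(2 \right)}}{N{\left(6,3 \right)}} - 13\right)^{2} = \left(\frac{\left(-2\right) 2}{-5} - 13\right)^{2} = \left(\left(-4\right) \left(- \frac{1}{5}\right) - 13\right)^{2} = \left(\frac{4}{5} - 13\right)^{2} = \left(- \frac{61}{5}\right)^{2} = \frac{3721}{25}$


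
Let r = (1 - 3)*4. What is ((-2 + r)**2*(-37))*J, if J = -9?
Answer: 33300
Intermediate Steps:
r = -8 (r = -2*4 = -8)
((-2 + r)**2*(-37))*J = ((-2 - 8)**2*(-37))*(-9) = ((-10)**2*(-37))*(-9) = (100*(-37))*(-9) = -3700*(-9) = 33300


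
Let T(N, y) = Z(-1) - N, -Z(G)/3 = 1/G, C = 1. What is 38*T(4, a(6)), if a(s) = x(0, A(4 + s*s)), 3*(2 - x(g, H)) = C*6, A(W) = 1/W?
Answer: -38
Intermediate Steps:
Z(G) = -3/G
x(g, H) = 0 (x(g, H) = 2 - 6/3 = 2 - 1/3*6 = 2 - 2 = 0)
a(s) = 0
T(N, y) = 3 - N (T(N, y) = -3/(-1) - N = -3*(-1) - N = 3 - N)
38*T(4, a(6)) = 38*(3 - 1*4) = 38*(3 - 4) = 38*(-1) = -38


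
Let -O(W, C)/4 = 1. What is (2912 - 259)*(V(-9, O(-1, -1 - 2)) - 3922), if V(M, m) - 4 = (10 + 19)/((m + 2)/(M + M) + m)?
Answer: -52071189/5 ≈ -1.0414e+7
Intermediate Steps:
O(W, C) = -4 (O(W, C) = -4*1 = -4)
V(M, m) = 4 + 29/(m + (2 + m)/(2*M)) (V(M, m) = 4 + (10 + 19)/((m + 2)/(M + M) + m) = 4 + 29/((2 + m)/((2*M)) + m) = 4 + 29/((2 + m)*(1/(2*M)) + m) = 4 + 29/((2 + m)/(2*M) + m) = 4 + 29/(m + (2 + m)/(2*M)))
(2912 - 259)*(V(-9, O(-1, -1 - 2)) - 3922) = (2912 - 259)*(2*(4 + 2*(-4) + 29*(-9) + 4*(-9)*(-4))/(2 - 4 + 2*(-9)*(-4)) - 3922) = 2653*(2*(4 - 8 - 261 + 144)/(2 - 4 + 72) - 3922) = 2653*(2*(-121)/70 - 3922) = 2653*(2*(1/70)*(-121) - 3922) = 2653*(-121/35 - 3922) = 2653*(-137391/35) = -52071189/5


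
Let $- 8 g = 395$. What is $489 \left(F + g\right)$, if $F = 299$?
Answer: $\frac{976533}{8} \approx 1.2207 \cdot 10^{5}$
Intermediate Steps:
$g = - \frac{395}{8}$ ($g = \left(- \frac{1}{8}\right) 395 = - \frac{395}{8} \approx -49.375$)
$489 \left(F + g\right) = 489 \left(299 - \frac{395}{8}\right) = 489 \cdot \frac{1997}{8} = \frac{976533}{8}$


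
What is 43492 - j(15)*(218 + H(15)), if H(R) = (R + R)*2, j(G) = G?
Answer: 39322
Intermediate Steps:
H(R) = 4*R (H(R) = (2*R)*2 = 4*R)
43492 - j(15)*(218 + H(15)) = 43492 - 15*(218 + 4*15) = 43492 - 15*(218 + 60) = 43492 - 15*278 = 43492 - 1*4170 = 43492 - 4170 = 39322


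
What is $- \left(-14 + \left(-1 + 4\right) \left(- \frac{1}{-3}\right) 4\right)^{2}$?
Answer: $-100$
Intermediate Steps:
$- \left(-14 + \left(-1 + 4\right) \left(- \frac{1}{-3}\right) 4\right)^{2} = - \left(-14 + 3 \left(\left(-1\right) \left(- \frac{1}{3}\right)\right) 4\right)^{2} = - \left(-14 + 3 \cdot \frac{1}{3} \cdot 4\right)^{2} = - \left(-14 + 1 \cdot 4\right)^{2} = - \left(-14 + 4\right)^{2} = - \left(-10\right)^{2} = \left(-1\right) 100 = -100$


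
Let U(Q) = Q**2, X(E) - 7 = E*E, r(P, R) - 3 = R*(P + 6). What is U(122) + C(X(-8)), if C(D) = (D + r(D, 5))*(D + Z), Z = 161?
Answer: 121372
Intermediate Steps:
r(P, R) = 3 + R*(6 + P) (r(P, R) = 3 + R*(P + 6) = 3 + R*(6 + P))
X(E) = 7 + E**2 (X(E) = 7 + E*E = 7 + E**2)
C(D) = (33 + 6*D)*(161 + D) (C(D) = (D + (3 + 6*5 + D*5))*(D + 161) = (D + (3 + 30 + 5*D))*(161 + D) = (D + (33 + 5*D))*(161 + D) = (33 + 6*D)*(161 + D))
U(122) + C(X(-8)) = 122**2 + (5313 + 6*(7 + (-8)**2)**2 + 999*(7 + (-8)**2)) = 14884 + (5313 + 6*(7 + 64)**2 + 999*(7 + 64)) = 14884 + (5313 + 6*71**2 + 999*71) = 14884 + (5313 + 6*5041 + 70929) = 14884 + (5313 + 30246 + 70929) = 14884 + 106488 = 121372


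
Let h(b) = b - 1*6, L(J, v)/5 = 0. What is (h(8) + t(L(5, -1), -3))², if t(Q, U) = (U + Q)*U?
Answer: 121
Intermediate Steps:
L(J, v) = 0 (L(J, v) = 5*0 = 0)
h(b) = -6 + b (h(b) = b - 6 = -6 + b)
t(Q, U) = U*(Q + U) (t(Q, U) = (Q + U)*U = U*(Q + U))
(h(8) + t(L(5, -1), -3))² = ((-6 + 8) - 3*(0 - 3))² = (2 - 3*(-3))² = (2 + 9)² = 11² = 121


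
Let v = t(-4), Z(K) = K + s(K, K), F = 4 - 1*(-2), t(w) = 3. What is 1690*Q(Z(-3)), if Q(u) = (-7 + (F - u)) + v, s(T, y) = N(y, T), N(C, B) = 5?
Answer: 0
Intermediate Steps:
s(T, y) = 5
F = 6 (F = 4 + 2 = 6)
Z(K) = 5 + K (Z(K) = K + 5 = 5 + K)
v = 3
Q(u) = 2 - u (Q(u) = (-7 + (6 - u)) + 3 = (-1 - u) + 3 = 2 - u)
1690*Q(Z(-3)) = 1690*(2 - (5 - 3)) = 1690*(2 - 1*2) = 1690*(2 - 2) = 1690*0 = 0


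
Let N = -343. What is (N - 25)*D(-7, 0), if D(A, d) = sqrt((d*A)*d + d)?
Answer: 0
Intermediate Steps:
D(A, d) = sqrt(d + A*d**2) (D(A, d) = sqrt((A*d)*d + d) = sqrt(A*d**2 + d) = sqrt(d + A*d**2))
(N - 25)*D(-7, 0) = (-343 - 25)*sqrt(0*(1 - 7*0)) = -368*sqrt(0*(1 + 0)) = -368*sqrt(0*1) = -368*sqrt(0) = -368*0 = 0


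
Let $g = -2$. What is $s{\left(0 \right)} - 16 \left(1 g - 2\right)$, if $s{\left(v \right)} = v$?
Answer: $64$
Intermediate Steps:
$s{\left(0 \right)} - 16 \left(1 g - 2\right) = 0 - 16 \left(1 \left(-2\right) - 2\right) = 0 - 16 \left(-2 - 2\right) = 0 - -64 = 0 + 64 = 64$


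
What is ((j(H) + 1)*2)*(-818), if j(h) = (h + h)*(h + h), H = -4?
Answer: -106340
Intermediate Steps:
j(h) = 4*h² (j(h) = (2*h)*(2*h) = 4*h²)
((j(H) + 1)*2)*(-818) = ((4*(-4)² + 1)*2)*(-818) = ((4*16 + 1)*2)*(-818) = ((64 + 1)*2)*(-818) = (65*2)*(-818) = 130*(-818) = -106340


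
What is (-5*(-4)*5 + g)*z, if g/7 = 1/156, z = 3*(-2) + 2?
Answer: -15607/39 ≈ -400.18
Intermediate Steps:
z = -4 (z = -6 + 2 = -4)
g = 7/156 ≈ 0.044872
(-5*(-4)*5 + g)*z = (-5*(-4)*5 + 7/156)*(-4) = (20*5 + 7/156)*(-4) = (100 + 7/156)*(-4) = (15607/156)*(-4) = -15607/39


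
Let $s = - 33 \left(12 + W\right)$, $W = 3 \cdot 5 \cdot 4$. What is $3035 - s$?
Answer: $5411$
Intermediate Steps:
$W = 60$ ($W = 15 \cdot 4 = 60$)
$s = -2376$ ($s = - 33 \left(12 + 60\right) = \left(-33\right) 72 = -2376$)
$3035 - s = 3035 - -2376 = 3035 + 2376 = 5411$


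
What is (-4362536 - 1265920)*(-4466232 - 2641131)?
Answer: 40003479921528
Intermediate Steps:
(-4362536 - 1265920)*(-4466232 - 2641131) = -5628456*(-7107363) = 40003479921528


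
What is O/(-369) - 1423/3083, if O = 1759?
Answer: -5948084/1137627 ≈ -5.2285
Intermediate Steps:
O/(-369) - 1423/3083 = 1759/(-369) - 1423/3083 = 1759*(-1/369) - 1423*1/3083 = -1759/369 - 1423/3083 = -5948084/1137627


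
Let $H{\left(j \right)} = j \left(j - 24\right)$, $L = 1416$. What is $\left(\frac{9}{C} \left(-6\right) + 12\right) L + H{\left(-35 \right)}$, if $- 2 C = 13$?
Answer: $\frac{400669}{13} \approx 30821.0$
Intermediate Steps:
$C = - \frac{13}{2}$ ($C = \left(- \frac{1}{2}\right) 13 = - \frac{13}{2} \approx -6.5$)
$H{\left(j \right)} = j \left(-24 + j\right)$
$\left(\frac{9}{C} \left(-6\right) + 12\right) L + H{\left(-35 \right)} = \left(\frac{9}{- \frac{13}{2}} \left(-6\right) + 12\right) 1416 - 35 \left(-24 - 35\right) = \left(9 \left(- \frac{2}{13}\right) \left(-6\right) + 12\right) 1416 - -2065 = \left(\left(- \frac{18}{13}\right) \left(-6\right) + 12\right) 1416 + 2065 = \left(\frac{108}{13} + 12\right) 1416 + 2065 = \frac{264}{13} \cdot 1416 + 2065 = \frac{373824}{13} + 2065 = \frac{400669}{13}$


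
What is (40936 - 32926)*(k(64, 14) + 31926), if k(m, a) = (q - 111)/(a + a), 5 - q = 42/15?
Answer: 1789872948/7 ≈ 2.5570e+8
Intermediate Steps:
q = 11/5 (q = 5 - 42/15 = 5 - 1*14/5 = 5 - 14/5 = 11/5 ≈ 2.2000)
k(m, a) = -272/(5*a) (k(m, a) = (11/5 - 111)/(a + a) = -544*1/(2*a)/5 = -272/(5*a))
(40936 - 32926)*(k(64, 14) + 31926) = (40936 - 32926)*(-272/5/14 + 31926) = 8010*(-272/5*1/14 + 31926) = 8010*(-136/35 + 31926) = 8010*(1117274/35) = 1789872948/7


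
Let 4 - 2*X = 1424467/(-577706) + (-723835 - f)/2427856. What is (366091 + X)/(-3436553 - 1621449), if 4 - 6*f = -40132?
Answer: -37571649868864601/519094224994934976 ≈ -0.072379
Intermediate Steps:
f = 20068/3 (f = ⅔ - ⅙*(-40132) = ⅔ + 20066/3 = 20068/3 ≈ 6689.3)
X = 347223547193/102628315488 (X = 2 - (1424467/(-577706) + (-723835 - 1*20068/3)/2427856)/2 = 2 - (1424467*(-1/577706) + (-723835 - 20068/3)*(1/2427856))/2 = 2 - (-1424467/577706 - 2191573/3*1/2427856)/2 = 2 - (-1424467/577706 - 53453/177648)/2 = 2 - ½*(-141966916217/51314157744) = 2 + 141966916217/102628315488 = 347223547193/102628315488 ≈ 3.3833)
(366091 + X)/(-3436553 - 1621449) = (366091 + 347223547193/102628315488)/(-3436553 - 1621449) = (37571649868864601/102628315488)/(-5058002) = (37571649868864601/102628315488)*(-1/5058002) = -37571649868864601/519094224994934976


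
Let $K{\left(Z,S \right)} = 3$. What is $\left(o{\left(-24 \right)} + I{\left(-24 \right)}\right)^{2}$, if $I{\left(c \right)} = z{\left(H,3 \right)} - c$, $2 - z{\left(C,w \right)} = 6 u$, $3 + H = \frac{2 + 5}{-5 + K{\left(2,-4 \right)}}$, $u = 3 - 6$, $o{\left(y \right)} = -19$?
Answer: $625$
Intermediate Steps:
$u = -3$ ($u = 3 - 6 = -3$)
$H = - \frac{13}{2}$ ($H = -3 + \frac{2 + 5}{-5 + 3} = -3 + \frac{7}{-2} = -3 + 7 \left(- \frac{1}{2}\right) = -3 - \frac{7}{2} = - \frac{13}{2} \approx -6.5$)
$z{\left(C,w \right)} = 20$ ($z{\left(C,w \right)} = 2 - 6 \left(-3\right) = 2 - -18 = 2 + 18 = 20$)
$I{\left(c \right)} = 20 - c$
$\left(o{\left(-24 \right)} + I{\left(-24 \right)}\right)^{2} = \left(-19 + \left(20 - -24\right)\right)^{2} = \left(-19 + \left(20 + 24\right)\right)^{2} = \left(-19 + 44\right)^{2} = 25^{2} = 625$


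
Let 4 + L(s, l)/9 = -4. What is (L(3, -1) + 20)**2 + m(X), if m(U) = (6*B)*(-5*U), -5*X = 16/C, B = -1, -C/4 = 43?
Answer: 116296/43 ≈ 2704.6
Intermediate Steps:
L(s, l) = -72 (L(s, l) = -36 + 9*(-4) = -36 - 36 = -72)
C = -172 (C = -4*43 = -172)
X = 4/215 (X = -16/(5*(-172)) = -16*(-1)/(5*172) = -1/5*(-4/43) = 4/215 ≈ 0.018605)
m(U) = 30*U (m(U) = (6*(-1))*(-5*U) = -(-30)*U = 30*U)
(L(3, -1) + 20)**2 + m(X) = (-72 + 20)**2 + 30*(4/215) = (-52)**2 + 24/43 = 2704 + 24/43 = 116296/43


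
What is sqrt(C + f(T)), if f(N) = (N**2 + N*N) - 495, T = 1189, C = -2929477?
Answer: I*sqrt(102530) ≈ 320.2*I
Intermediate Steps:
f(N) = -495 + 2*N**2 (f(N) = (N**2 + N**2) - 495 = 2*N**2 - 495 = -495 + 2*N**2)
sqrt(C + f(T)) = sqrt(-2929477 + (-495 + 2*1189**2)) = sqrt(-2929477 + (-495 + 2*1413721)) = sqrt(-2929477 + (-495 + 2827442)) = sqrt(-2929477 + 2826947) = sqrt(-102530) = I*sqrt(102530)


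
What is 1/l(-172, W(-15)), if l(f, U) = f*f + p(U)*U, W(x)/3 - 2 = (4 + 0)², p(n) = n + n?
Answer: 1/35416 ≈ 2.8236e-5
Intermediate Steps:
p(n) = 2*n
W(x) = 54 (W(x) = 6 + 3*(4 + 0)² = 6 + 3*4² = 6 + 3*16 = 6 + 48 = 54)
l(f, U) = f² + 2*U² (l(f, U) = f*f + (2*U)*U = f² + 2*U²)
1/l(-172, W(-15)) = 1/((-172)² + 2*54²) = 1/(29584 + 2*2916) = 1/(29584 + 5832) = 1/35416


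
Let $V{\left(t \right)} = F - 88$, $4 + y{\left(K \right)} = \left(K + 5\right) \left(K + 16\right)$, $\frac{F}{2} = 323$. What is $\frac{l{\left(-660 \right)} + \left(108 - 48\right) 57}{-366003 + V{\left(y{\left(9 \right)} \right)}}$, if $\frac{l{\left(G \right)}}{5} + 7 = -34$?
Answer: $- \frac{643}{73089} \approx -0.0087975$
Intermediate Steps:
$F = 646$ ($F = 2 \cdot 323 = 646$)
$l{\left(G \right)} = -205$ ($l{\left(G \right)} = -35 + 5 \left(-34\right) = -35 - 170 = -205$)
$y{\left(K \right)} = -4 + \left(5 + K\right) \left(16 + K\right)$ ($y{\left(K \right)} = -4 + \left(K + 5\right) \left(K + 16\right) = -4 + \left(5 + K\right) \left(16 + K\right)$)
$V{\left(t \right)} = 558$ ($V{\left(t \right)} = 646 - 88 = 558$)
$\frac{l{\left(-660 \right)} + \left(108 - 48\right) 57}{-366003 + V{\left(y{\left(9 \right)} \right)}} = \frac{-205 + \left(108 - 48\right) 57}{-366003 + 558} = \frac{-205 + 60 \cdot 57}{-365445} = \left(-205 + 3420\right) \left(- \frac{1}{365445}\right) = 3215 \left(- \frac{1}{365445}\right) = - \frac{643}{73089}$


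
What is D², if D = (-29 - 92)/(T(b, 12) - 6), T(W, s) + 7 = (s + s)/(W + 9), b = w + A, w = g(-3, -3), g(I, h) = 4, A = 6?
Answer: 5285401/49729 ≈ 106.28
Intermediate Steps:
w = 4
b = 10 (b = 4 + 6 = 10)
T(W, s) = -7 + 2*s/(9 + W) (T(W, s) = -7 + (s + s)/(W + 9) = -7 + (2*s)/(9 + W) = -7 + 2*s/(9 + W))
D = 2299/223 (D = (-29 - 92)/((-63 - 7*10 + 2*12)/(9 + 10) - 6) = -121/((-63 - 70 + 24)/19 - 6) = -121/((1/19)*(-109) - 6) = -121/(-109/19 - 6) = -121/(-223/19) = -121*(-19/223) = 2299/223 ≈ 10.309)
D² = (2299/223)² = 5285401/49729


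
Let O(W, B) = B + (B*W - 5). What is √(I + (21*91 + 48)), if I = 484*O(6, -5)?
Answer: I*√17401 ≈ 131.91*I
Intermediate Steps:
O(W, B) = -5 + B + B*W (O(W, B) = B + (-5 + B*W) = -5 + B + B*W)
I = -19360 (I = 484*(-5 - 5 - 5*6) = 484*(-5 - 5 - 30) = 484*(-40) = -19360)
√(I + (21*91 + 48)) = √(-19360 + (21*91 + 48)) = √(-19360 + (1911 + 48)) = √(-19360 + 1959) = √(-17401) = I*√17401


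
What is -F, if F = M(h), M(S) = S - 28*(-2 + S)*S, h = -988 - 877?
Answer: 97496605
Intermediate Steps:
h = -1865
M(S) = S - 28*S*(-2 + S)
F = -97496605 (F = -1865*(57 - 28*(-1865)) = -1865*(57 + 52220) = -1865*52277 = -97496605)
-F = -1*(-97496605) = 97496605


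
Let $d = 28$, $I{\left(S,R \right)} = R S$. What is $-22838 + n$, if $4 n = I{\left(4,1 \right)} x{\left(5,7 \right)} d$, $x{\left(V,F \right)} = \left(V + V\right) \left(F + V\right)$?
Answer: $-19478$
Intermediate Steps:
$x{\left(V,F \right)} = 2 V \left(F + V\right)$
$n = 3360$ ($n = \frac{1 \cdot 4 \cdot 2 \cdot 5 \left(7 + 5\right) 28}{4} = \frac{4 \cdot 2 \cdot 5 \cdot 12 \cdot 28}{4} = \frac{4 \cdot 120 \cdot 28}{4} = \frac{480 \cdot 28}{4} = \frac{1}{4} \cdot 13440 = 3360$)
$-22838 + n = -22838 + 3360 = -19478$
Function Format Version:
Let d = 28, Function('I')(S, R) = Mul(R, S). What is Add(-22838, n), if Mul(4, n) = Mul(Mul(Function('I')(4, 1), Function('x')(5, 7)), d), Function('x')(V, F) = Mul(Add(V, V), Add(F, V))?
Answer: -19478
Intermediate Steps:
Function('x')(V, F) = Mul(2, V, Add(F, V)) (Function('x')(V, F) = Mul(Mul(2, V), Add(F, V)) = Mul(2, V, Add(F, V)))
n = 3360 (n = Mul(Rational(1, 4), Mul(Mul(Mul(1, 4), Mul(2, 5, Add(7, 5))), 28)) = Mul(Rational(1, 4), Mul(Mul(4, Mul(2, 5, 12)), 28)) = Mul(Rational(1, 4), Mul(Mul(4, 120), 28)) = Mul(Rational(1, 4), Mul(480, 28)) = Mul(Rational(1, 4), 13440) = 3360)
Add(-22838, n) = Add(-22838, 3360) = -19478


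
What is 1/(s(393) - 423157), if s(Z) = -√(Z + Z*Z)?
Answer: -423157/179061691807 + √154842/179061691807 ≈ -2.3610e-6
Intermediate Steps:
s(Z) = -√(Z + Z²)
1/(s(393) - 423157) = 1/(-√(393*(1 + 393)) - 423157) = 1/(-√(393*394) - 423157) = 1/(-√154842 - 423157) = 1/(-423157 - √154842)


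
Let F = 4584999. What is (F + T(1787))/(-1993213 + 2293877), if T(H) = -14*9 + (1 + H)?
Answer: 4586661/300664 ≈ 15.255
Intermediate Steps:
T(H) = -125 + H (T(H) = -126 + (1 + H) = -125 + H)
(F + T(1787))/(-1993213 + 2293877) = (4584999 + (-125 + 1787))/(-1993213 + 2293877) = (4584999 + 1662)/300664 = 4586661*(1/300664) = 4586661/300664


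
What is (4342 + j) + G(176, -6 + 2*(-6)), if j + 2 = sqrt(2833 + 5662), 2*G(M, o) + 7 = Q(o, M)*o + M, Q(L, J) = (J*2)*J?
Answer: -1106287/2 + sqrt(8495) ≈ -5.5305e+5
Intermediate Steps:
Q(L, J) = 2*J**2 (Q(L, J) = (2*J)*J = 2*J**2)
G(M, o) = -7/2 + M/2 + o*M**2 (G(M, o) = -7/2 + ((2*M**2)*o + M)/2 = -7/2 + (2*o*M**2 + M)/2 = -7/2 + (M + 2*o*M**2)/2 = -7/2 + (M/2 + o*M**2) = -7/2 + M/2 + o*M**2)
j = -2 + sqrt(8495) (j = -2 + sqrt(2833 + 5662) = -2 + sqrt(8495) ≈ 90.168)
(4342 + j) + G(176, -6 + 2*(-6)) = (4342 + (-2 + sqrt(8495))) + (-7/2 + (1/2)*176 + (-6 + 2*(-6))*176**2) = (4340 + sqrt(8495)) + (-7/2 + 88 + (-6 - 12)*30976) = (4340 + sqrt(8495)) + (-7/2 + 88 - 18*30976) = (4340 + sqrt(8495)) + (-7/2 + 88 - 557568) = (4340 + sqrt(8495)) - 1114967/2 = -1106287/2 + sqrt(8495)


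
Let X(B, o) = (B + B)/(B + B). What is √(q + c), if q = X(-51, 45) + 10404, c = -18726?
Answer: I*√8321 ≈ 91.219*I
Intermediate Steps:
X(B, o) = 1 (X(B, o) = (2*B)/((2*B)) = (2*B)*(1/(2*B)) = 1)
q = 10405 (q = 1 + 10404 = 10405)
√(q + c) = √(10405 - 18726) = √(-8321) = I*√8321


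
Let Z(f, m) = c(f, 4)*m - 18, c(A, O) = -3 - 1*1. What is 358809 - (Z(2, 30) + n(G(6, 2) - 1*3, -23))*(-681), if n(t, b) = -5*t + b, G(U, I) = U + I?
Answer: 232143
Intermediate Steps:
c(A, O) = -4 (c(A, O) = -3 - 1 = -4)
G(U, I) = I + U
Z(f, m) = -18 - 4*m (Z(f, m) = -4*m - 18 = -18 - 4*m)
n(t, b) = b - 5*t
358809 - (Z(2, 30) + n(G(6, 2) - 1*3, -23))*(-681) = 358809 - ((-18 - 4*30) + (-23 - 5*((2 + 6) - 1*3)))*(-681) = 358809 - ((-18 - 120) + (-23 - 5*(8 - 3)))*(-681) = 358809 - (-138 + (-23 - 5*5))*(-681) = 358809 - (-138 + (-23 - 25))*(-681) = 358809 - (-138 - 48)*(-681) = 358809 - (-186)*(-681) = 358809 - 1*126666 = 358809 - 126666 = 232143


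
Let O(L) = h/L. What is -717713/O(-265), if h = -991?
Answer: -190193945/991 ≈ -1.9192e+5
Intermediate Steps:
O(L) = -991/L
-717713/O(-265) = -717713/((-991/(-265))) = -717713/((-991*(-1/265))) = -717713/991/265 = -717713*265/991 = -190193945/991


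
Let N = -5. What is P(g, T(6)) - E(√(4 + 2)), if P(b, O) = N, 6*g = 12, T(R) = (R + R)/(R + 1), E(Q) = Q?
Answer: -5 - √6 ≈ -7.4495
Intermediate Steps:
T(R) = 2*R/(1 + R) (T(R) = (2*R)/(1 + R) = 2*R/(1 + R))
g = 2 (g = (⅙)*12 = 2)
P(b, O) = -5
P(g, T(6)) - E(√(4 + 2)) = -5 - √(4 + 2) = -5 - √6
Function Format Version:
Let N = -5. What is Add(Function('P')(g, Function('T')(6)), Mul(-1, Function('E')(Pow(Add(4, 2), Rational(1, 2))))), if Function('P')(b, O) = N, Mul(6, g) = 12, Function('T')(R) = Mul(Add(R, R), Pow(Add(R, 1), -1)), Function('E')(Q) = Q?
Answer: Add(-5, Mul(-1, Pow(6, Rational(1, 2)))) ≈ -7.4495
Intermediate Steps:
Function('T')(R) = Mul(2, R, Pow(Add(1, R), -1)) (Function('T')(R) = Mul(Mul(2, R), Pow(Add(1, R), -1)) = Mul(2, R, Pow(Add(1, R), -1)))
g = 2 (g = Mul(Rational(1, 6), 12) = 2)
Function('P')(b, O) = -5
Add(Function('P')(g, Function('T')(6)), Mul(-1, Function('E')(Pow(Add(4, 2), Rational(1, 2))))) = Add(-5, Mul(-1, Pow(Add(4, 2), Rational(1, 2)))) = Add(-5, Mul(-1, Pow(6, Rational(1, 2))))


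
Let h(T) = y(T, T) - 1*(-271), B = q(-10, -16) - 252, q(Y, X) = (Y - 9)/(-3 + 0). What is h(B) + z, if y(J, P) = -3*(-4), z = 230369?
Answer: 230652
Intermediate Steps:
y(J, P) = 12
q(Y, X) = 3 - Y/3 (q(Y, X) = (-9 + Y)/(-3) = (-9 + Y)*(-⅓) = 3 - Y/3)
B = -737/3 (B = (3 - ⅓*(-10)) - 252 = (3 + 10/3) - 252 = 19/3 - 252 = -737/3 ≈ -245.67)
h(T) = 283 (h(T) = 12 - 1*(-271) = 12 + 271 = 283)
h(B) + z = 283 + 230369 = 230652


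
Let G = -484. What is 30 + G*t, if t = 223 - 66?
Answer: -75958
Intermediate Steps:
t = 157
30 + G*t = 30 - 484*157 = 30 - 75988 = -75958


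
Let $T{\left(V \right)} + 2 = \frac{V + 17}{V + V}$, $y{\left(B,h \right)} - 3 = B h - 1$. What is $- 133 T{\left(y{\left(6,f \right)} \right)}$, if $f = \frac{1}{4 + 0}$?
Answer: $- \frac{247}{2} \approx -123.5$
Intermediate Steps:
$f = \frac{1}{4} \approx 0.25$
$y{\left(B,h \right)} = 2 + B h$ ($y{\left(B,h \right)} = 3 + \left(B h - 1\right) = 3 + \left(-1 + B h\right) = 2 + B h$)
$T{\left(V \right)} = -2 + \frac{17 + V}{2 V}$ ($T{\left(V \right)} = -2 + \frac{V + 17}{V + V} = -2 + \frac{17 + V}{2 V}$)
$- 133 T{\left(y{\left(6,f \right)} \right)} = - 133 \frac{17 - 3 \left(2 + 6 \cdot \frac{1}{4}\right)}{2 \left(2 + 6 \cdot \frac{1}{4}\right)} = - 133 \frac{17 - 3 \left(2 + \frac{3}{2}\right)}{2 \left(2 + \frac{3}{2}\right)} = - 133 \frac{17 - \frac{21}{2}}{2 \cdot \frac{7}{2}} = - 133 \cdot \frac{1}{2} \cdot \frac{2}{7} \left(17 - \frac{21}{2}\right) = - 133 \cdot \frac{1}{2} \cdot \frac{2}{7} \cdot \frac{13}{2} = \left(-133\right) \frac{13}{14} = - \frac{247}{2}$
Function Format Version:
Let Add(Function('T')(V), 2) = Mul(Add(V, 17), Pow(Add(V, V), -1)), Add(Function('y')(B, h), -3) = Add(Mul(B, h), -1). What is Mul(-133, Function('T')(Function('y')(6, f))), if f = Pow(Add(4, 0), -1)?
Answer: Rational(-247, 2) ≈ -123.50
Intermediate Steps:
f = Rational(1, 4) (f = Pow(4, -1) = Rational(1, 4) ≈ 0.25000)
Function('y')(B, h) = Add(2, Mul(B, h)) (Function('y')(B, h) = Add(3, Add(Mul(B, h), -1)) = Add(3, Add(-1, Mul(B, h))) = Add(2, Mul(B, h)))
Function('T')(V) = Add(-2, Mul(Rational(1, 2), Pow(V, -1), Add(17, V))) (Function('T')(V) = Add(-2, Mul(Add(V, 17), Pow(Add(V, V), -1))) = Add(-2, Mul(Add(17, V), Pow(Mul(2, V), -1))) = Add(-2, Mul(Add(17, V), Mul(Rational(1, 2), Pow(V, -1)))) = Add(-2, Mul(Rational(1, 2), Pow(V, -1), Add(17, V))))
Mul(-133, Function('T')(Function('y')(6, f))) = Mul(-133, Mul(Rational(1, 2), Pow(Add(2, Mul(6, Rational(1, 4))), -1), Add(17, Mul(-3, Add(2, Mul(6, Rational(1, 4))))))) = Mul(-133, Mul(Rational(1, 2), Pow(Add(2, Rational(3, 2)), -1), Add(17, Mul(-3, Add(2, Rational(3, 2)))))) = Mul(-133, Mul(Rational(1, 2), Pow(Rational(7, 2), -1), Add(17, Mul(-3, Rational(7, 2))))) = Mul(-133, Mul(Rational(1, 2), Rational(2, 7), Add(17, Rational(-21, 2)))) = Mul(-133, Mul(Rational(1, 2), Rational(2, 7), Rational(13, 2))) = Mul(-133, Rational(13, 14)) = Rational(-247, 2)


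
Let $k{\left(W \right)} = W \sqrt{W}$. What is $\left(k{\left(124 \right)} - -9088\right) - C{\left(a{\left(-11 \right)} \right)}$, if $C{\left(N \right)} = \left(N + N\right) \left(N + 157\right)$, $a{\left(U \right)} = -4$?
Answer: $10312 + 248 \sqrt{31} \approx 11693.0$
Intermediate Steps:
$k{\left(W \right)} = W^{\frac{3}{2}}$
$C{\left(N \right)} = 2 N \left(157 + N\right)$
$\left(k{\left(124 \right)} - -9088\right) - C{\left(a{\left(-11 \right)} \right)} = \left(124^{\frac{3}{2}} - -9088\right) - 2 \left(-4\right) \left(157 - 4\right) = \left(248 \sqrt{31} + 9088\right) - 2 \left(-4\right) 153 = \left(9088 + 248 \sqrt{31}\right) - -1224 = \left(9088 + 248 \sqrt{31}\right) + 1224 = 10312 + 248 \sqrt{31}$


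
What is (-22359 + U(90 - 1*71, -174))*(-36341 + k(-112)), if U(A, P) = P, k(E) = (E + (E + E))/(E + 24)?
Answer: 9006642897/11 ≈ 8.1879e+8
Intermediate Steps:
k(E) = 3*E/(24 + E) (k(E) = (E + 2*E)/(24 + E) = (3*E)/(24 + E) = 3*E/(24 + E))
(-22359 + U(90 - 1*71, -174))*(-36341 + k(-112)) = (-22359 - 174)*(-36341 + 3*(-112)/(24 - 112)) = -22533*(-36341 + 3*(-112)/(-88)) = -22533*(-36341 + 3*(-112)*(-1/88)) = -22533*(-36341 + 42/11) = -22533*(-399709/11) = 9006642897/11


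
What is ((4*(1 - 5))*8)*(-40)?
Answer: 5120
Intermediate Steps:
((4*(1 - 5))*8)*(-40) = ((4*(-4))*8)*(-40) = -16*8*(-40) = -128*(-40) = 5120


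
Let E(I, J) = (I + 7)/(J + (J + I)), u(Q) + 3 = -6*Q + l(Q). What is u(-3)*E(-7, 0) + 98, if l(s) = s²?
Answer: 98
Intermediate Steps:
u(Q) = -3 + Q² - 6*Q (u(Q) = -3 + (-6*Q + Q²) = -3 + (Q² - 6*Q) = -3 + Q² - 6*Q)
E(I, J) = (7 + I)/(I + 2*J) (E(I, J) = (7 + I)/(J + (I + J)) = (7 + I)/(I + 2*J))
u(-3)*E(-7, 0) + 98 = (-3 + (-3)² - 6*(-3))*((7 - 7)/(-7 + 2*0)) + 98 = (-3 + 9 + 18)*(0/(-7 + 0)) + 98 = 24*(0/(-7)) + 98 = 24*(-⅐*0) + 98 = 24*0 + 98 = 0 + 98 = 98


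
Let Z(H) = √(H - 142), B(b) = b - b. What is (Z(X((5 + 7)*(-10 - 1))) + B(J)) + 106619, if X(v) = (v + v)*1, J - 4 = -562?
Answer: 106619 + I*√406 ≈ 1.0662e+5 + 20.149*I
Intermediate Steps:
J = -558 (J = 4 - 562 = -558)
B(b) = 0
X(v) = 2*v (X(v) = (2*v)*1 = 2*v)
Z(H) = √(-142 + H)
(Z(X((5 + 7)*(-10 - 1))) + B(J)) + 106619 = (√(-142 + 2*((5 + 7)*(-10 - 1))) + 0) + 106619 = (√(-142 + 2*(12*(-11))) + 0) + 106619 = (√(-142 + 2*(-132)) + 0) + 106619 = (√(-142 - 264) + 0) + 106619 = (√(-406) + 0) + 106619 = (I*√406 + 0) + 106619 = I*√406 + 106619 = 106619 + I*√406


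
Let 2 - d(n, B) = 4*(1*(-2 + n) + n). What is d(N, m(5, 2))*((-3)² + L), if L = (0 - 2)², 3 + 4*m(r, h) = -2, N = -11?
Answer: 1274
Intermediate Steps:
m(r, h) = -5/4 (m(r, h) = -¾ + (¼)*(-2) = -¾ - ½ = -5/4)
d(n, B) = 10 - 8*n (d(n, B) = 2 - 4*(1*(-2 + n) + n) = 2 - 4*((-2 + n) + n) = 2 - 4*(-2 + 2*n) = 2 - (-8 + 8*n) = 2 + (8 - 8*n) = 10 - 8*n)
L = 4 (L = (-2)² = 4)
d(N, m(5, 2))*((-3)² + L) = (10 - 8*(-11))*((-3)² + 4) = (10 + 88)*(9 + 4) = 98*13 = 1274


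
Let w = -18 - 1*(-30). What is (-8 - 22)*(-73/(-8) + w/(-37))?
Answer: -39075/148 ≈ -264.02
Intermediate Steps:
w = 12 (w = -18 + 30 = 12)
(-8 - 22)*(-73/(-8) + w/(-37)) = (-8 - 22)*(-73/(-8) + 12/(-37)) = -30*(-73*(-1/8) + 12*(-1/37)) = -30*(73/8 - 12/37) = -30*2605/296 = -39075/148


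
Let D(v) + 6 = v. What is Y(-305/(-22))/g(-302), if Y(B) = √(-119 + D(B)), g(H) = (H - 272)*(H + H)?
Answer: I*√53790/7627312 ≈ 3.0407e-5*I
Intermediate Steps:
D(v) = -6 + v
g(H) = 2*H*(-272 + H) (g(H) = (-272 + H)*(2*H) = 2*H*(-272 + H))
Y(B) = √(-125 + B) (Y(B) = √(-119 + (-6 + B)) = √(-125 + B))
Y(-305/(-22))/g(-302) = √(-125 - 305/(-22))/((2*(-302)*(-272 - 302))) = √(-125 - 305*(-1/22))/((2*(-302)*(-574))) = √(-125 + 305/22)/346696 = √(-2445/22)*(1/346696) = (I*√53790/22)*(1/346696) = I*√53790/7627312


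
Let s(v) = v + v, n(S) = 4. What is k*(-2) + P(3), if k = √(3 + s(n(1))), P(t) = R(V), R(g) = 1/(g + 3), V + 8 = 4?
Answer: -1 - 2*√11 ≈ -7.6332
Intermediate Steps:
V = -4 (V = -8 + 4 = -4)
s(v) = 2*v
R(g) = 1/(3 + g)
P(t) = -1 (P(t) = 1/(3 - 4) = 1/(-1) = -1)
k = √11 (k = √(3 + 2*4) = √(3 + 8) = √11 ≈ 3.3166)
k*(-2) + P(3) = √11*(-2) - 1 = -2*√11 - 1 = -1 - 2*√11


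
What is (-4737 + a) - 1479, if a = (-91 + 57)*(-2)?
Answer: -6148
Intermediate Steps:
a = 68 (a = -34*(-2) = 68)
(-4737 + a) - 1479 = (-4737 + 68) - 1479 = -4669 - 1479 = -6148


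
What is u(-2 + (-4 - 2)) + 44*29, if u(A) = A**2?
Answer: 1340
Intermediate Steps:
u(-2 + (-4 - 2)) + 44*29 = (-2 + (-4 - 2))**2 + 44*29 = (-2 - 6)**2 + 1276 = (-8)**2 + 1276 = 64 + 1276 = 1340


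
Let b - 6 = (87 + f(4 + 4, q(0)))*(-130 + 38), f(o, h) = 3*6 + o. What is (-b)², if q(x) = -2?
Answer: 107952100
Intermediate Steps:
f(o, h) = 18 + o
b = -10390 (b = 6 + (87 + (18 + (4 + 4)))*(-130 + 38) = 6 + (87 + (18 + 8))*(-92) = 6 + (87 + 26)*(-92) = 6 + 113*(-92) = 6 - 10396 = -10390)
(-b)² = (-1*(-10390))² = 10390² = 107952100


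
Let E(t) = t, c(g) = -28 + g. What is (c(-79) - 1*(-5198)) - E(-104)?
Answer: 5195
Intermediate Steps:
(c(-79) - 1*(-5198)) - E(-104) = ((-28 - 79) - 1*(-5198)) - 1*(-104) = (-107 + 5198) + 104 = 5091 + 104 = 5195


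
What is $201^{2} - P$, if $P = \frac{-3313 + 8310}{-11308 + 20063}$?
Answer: $\frac{353705758}{8755} \approx 40400.0$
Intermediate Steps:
$P = \frac{4997}{8755} \approx 0.57076$
$201^{2} - P = 201^{2} - \frac{4997}{8755} = 40401 - \frac{4997}{8755} = \frac{353705758}{8755}$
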